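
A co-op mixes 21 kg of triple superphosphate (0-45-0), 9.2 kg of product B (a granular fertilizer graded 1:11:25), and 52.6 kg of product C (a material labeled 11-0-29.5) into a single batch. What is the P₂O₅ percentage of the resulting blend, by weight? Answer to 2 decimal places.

Total mass = 21 + 9.2 + 52.6 = 82.8 kg.
P₂O₅ mass = 45%×21 + 11%×9.2 + 0%×52.6 = 10.462 kg.
% P₂O₅ = 10.462 / 82.8 = 12.6353%.

12.64% P₂O₅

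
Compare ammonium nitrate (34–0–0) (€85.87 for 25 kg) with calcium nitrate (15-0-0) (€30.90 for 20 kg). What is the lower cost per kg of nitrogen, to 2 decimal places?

€10.10 per kg N (ammonium nitrate)

ammonium nitrate: N per bag = 25 × 34% = 8.5 kg; cost = 85.87 / 8.5 = €10.1024/kg N.
calcium nitrate: N per bag = 20 × 15% = 3 kg; cost = 30.90 / 3 = €10.3000/kg N.
ammonium nitrate is cheaper.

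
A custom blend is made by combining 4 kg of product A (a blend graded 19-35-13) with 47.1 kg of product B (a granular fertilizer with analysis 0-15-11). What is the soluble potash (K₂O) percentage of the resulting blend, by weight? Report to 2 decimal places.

Total mass = 4 + 47.1 = 51.1 kg.
K₂O mass = 13%×4 + 11%×47.1 = 5.701 kg.
% K₂O = 5.701 / 51.1 = 11.1566%.

11.16% K₂O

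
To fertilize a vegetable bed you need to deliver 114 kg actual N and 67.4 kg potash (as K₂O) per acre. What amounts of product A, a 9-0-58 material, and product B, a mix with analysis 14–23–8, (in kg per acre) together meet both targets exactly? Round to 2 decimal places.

4.27 kg product A, 811.54 kg product B

Per-acre balance (a = product A, b = product B):
N: 0.09·a + 0.14·b = 114
K₂O: 0.58·a + 0.08·b = 67.4
Eliminate a: (row1) − 0.09/0.58·(row2) → 0.127586·b = 103.541, so b = 811.541.
Back-substitute: a = (114 − 0.14·811.541) / 0.09 = 4.27027.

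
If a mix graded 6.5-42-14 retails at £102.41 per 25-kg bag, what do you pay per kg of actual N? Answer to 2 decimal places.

£63.02 per kg N

N in bag = 25 × 6.5% = 1.625 kg.
Cost per kg N = £102.41 / 1.625 = £63.0215.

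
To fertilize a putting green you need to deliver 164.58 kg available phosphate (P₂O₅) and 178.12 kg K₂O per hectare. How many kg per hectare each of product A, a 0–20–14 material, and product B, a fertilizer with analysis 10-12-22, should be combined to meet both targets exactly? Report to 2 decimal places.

Let a = kg of product A, b = kg of product B (per hectare).
P₂O₅: 0.2·a + 0.12·b = 164.58
K₂O: 0.14·a + 0.22·b = 178.12
Solving simultaneously: a = 545.338, b = 462.603.

545.34 kg product A, 462.60 kg product B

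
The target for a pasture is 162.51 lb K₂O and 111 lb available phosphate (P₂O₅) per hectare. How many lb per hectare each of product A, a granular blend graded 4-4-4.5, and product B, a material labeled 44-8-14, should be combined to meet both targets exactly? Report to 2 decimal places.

1269.60 lb product A, 752.70 lb product B

Let a = lb of product A, b = lb of product B (per hectare).
K₂O: 0.045·a + 0.14·b = 162.51
P₂O₅: 0.04·a + 0.08·b = 111
From row1: a = (162.51 − 0.14·b) / 0.045.
Into row2: 0.04·(162.51 − 0.14·b)/0.045 + 0.08·b = 111 → b = 752.7, a = 1269.6.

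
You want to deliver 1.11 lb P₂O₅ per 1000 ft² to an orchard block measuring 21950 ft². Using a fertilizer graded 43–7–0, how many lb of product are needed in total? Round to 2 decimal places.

348.06 lb

Product per 1000 ft² = 1.11 / 7% = 15.8571 lb.
Total product = 15.8571 × 21950 / 1000 = 348.064 lb.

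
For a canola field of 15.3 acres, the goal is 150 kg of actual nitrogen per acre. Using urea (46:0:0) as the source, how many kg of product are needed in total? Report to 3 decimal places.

4989.130 kg

Product per acre = 150 / 46% = 326.087 kg.
Total product = 326.087 × 15.3 = 4989.1304 kg.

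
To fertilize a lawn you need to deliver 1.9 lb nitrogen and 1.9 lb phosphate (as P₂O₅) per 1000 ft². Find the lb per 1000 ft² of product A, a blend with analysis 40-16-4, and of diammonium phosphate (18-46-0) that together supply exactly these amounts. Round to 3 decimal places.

3.428 lb product A, 2.938 lb diammonium phosphate

Per-1000 ft² balance (a = product A, b = diammonium phosphate):
N: 0.4·a + 0.18·b = 1.9
P₂O₅: 0.16·a + 0.46·b = 1.9
Eliminate b: (row1) − 0.18/0.46·(row2) → 0.337391·a = 1.15652, so a = 3.42784.
Then b = (1.9 − 0.16·3.42784) / 0.46 = 2.93814.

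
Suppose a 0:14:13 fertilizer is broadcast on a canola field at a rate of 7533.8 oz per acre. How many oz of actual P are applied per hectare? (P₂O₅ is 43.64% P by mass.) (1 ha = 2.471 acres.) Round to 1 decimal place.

1137.4 oz P per hectare

P₂O₅ per acre = 7533.8 × 14% = 1054.73 oz.
Elemental P = 1054.73 × 0.4364 = 460.285 oz per acre.
Convert to per hectare: 460.285 × 2.471 = 1137.36 oz.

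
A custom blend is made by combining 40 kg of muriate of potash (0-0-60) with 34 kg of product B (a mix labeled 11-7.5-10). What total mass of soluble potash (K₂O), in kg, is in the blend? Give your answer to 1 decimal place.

27.4 kg K₂O

K₂O mass = 60%×40 + 10%×34 = 27.4 kg.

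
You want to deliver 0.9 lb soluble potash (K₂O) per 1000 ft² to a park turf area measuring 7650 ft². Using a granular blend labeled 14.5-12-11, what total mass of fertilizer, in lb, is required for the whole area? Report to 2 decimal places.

Product per 1000 ft² = 0.9 / 11% = 8.18182 lb.
Total product = 8.18182 × 7650 / 1000 = 62.5909 lb.

62.59 lb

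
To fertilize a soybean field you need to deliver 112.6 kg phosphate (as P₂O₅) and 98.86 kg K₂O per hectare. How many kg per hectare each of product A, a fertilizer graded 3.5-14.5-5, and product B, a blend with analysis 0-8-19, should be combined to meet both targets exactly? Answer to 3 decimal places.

572.620 kg product A, 369.626 kg product B

With a, b = kg per hectare of product A and product B:
P₂O₅: 0.145·a + 0.08·b = 112.6
K₂O: 0.05·a + 0.19·b = 98.86
Solving simultaneously: a = 572.61996, b = 369.6263.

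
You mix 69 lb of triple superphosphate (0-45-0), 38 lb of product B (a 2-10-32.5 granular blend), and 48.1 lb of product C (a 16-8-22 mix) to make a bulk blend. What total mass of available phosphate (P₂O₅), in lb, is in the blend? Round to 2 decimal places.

38.70 lb P₂O₅

P₂O₅ mass = 45%×69 + 10%×38 + 8%×48.1 = 38.698 lb.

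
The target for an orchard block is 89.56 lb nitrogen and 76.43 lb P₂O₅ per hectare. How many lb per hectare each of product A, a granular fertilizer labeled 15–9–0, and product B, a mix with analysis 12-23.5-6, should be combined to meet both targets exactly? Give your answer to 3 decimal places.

485.685 lb product A, 139.227 lb product B

With a, b = lb per hectare of product A and product B:
N: 0.15·a + 0.12·b = 89.56
P₂O₅: 0.09·a + 0.235·b = 76.43
Eliminate b: (row1) − 0.12/0.235·(row2) → 0.104043·a = 50.5319, so a = 485.6851.
Then b = (76.43 − 0.09·485.6851) / 0.235 = 139.22699.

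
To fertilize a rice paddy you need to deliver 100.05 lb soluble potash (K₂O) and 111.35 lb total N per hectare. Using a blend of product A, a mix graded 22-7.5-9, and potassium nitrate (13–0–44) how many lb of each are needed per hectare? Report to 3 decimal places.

422.885 lb product A, 140.887 lb potassium nitrate

Let a = lb of product A, b = lb of potassium nitrate (per hectare).
K₂O: 0.09·a + 0.44·b = 100.05
N: 0.22·a + 0.13·b = 111.35
Solving simultaneously: a = 422.8848, b = 140.8872.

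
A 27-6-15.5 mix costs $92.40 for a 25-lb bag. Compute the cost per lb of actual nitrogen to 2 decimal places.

N in bag = 25 × 27% = 6.75 lb.
Cost per lb N = $92.40 / 6.75 = $13.6889.

$13.69 per lb N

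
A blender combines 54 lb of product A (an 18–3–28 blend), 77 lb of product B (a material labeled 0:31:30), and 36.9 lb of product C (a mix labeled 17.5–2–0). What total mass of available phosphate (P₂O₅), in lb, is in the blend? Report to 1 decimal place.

P₂O₅ mass = 3%×54 + 31%×77 + 2%×36.9 = 26.228 lb.

26.2 lb P₂O₅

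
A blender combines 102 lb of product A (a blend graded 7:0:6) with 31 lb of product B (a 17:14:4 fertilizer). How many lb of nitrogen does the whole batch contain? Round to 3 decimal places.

N mass = 7%×102 + 17%×31 = 12.41 lb.

12.410 lb N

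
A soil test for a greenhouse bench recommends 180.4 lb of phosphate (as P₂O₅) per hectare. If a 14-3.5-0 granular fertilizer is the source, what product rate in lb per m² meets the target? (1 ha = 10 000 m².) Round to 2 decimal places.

0.52 lb of product per sq m

Product per hectare = 180.4 / 3.5% = 5154.29 lb.
Convert to per m²: 5154.29 × 0.0001 = 0.515429 lb.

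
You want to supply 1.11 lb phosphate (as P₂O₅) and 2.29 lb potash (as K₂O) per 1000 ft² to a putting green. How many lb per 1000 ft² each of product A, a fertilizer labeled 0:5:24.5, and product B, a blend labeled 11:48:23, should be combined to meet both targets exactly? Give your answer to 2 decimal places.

With a, b = lb per 1000 ft² of product A and product B:
P₂O₅: 0.05·a + 0.48·b = 1.11
K₂O: 0.245·a + 0.23·b = 2.29
Solving simultaneously: a = 7.95382, b = 1.48398.

7.95 lb product A, 1.48 lb product B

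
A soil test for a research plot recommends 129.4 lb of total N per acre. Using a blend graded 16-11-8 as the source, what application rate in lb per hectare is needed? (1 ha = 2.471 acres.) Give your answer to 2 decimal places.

Product per acre = 129.4 / 16% = 808.75 lb.
Convert to per hectare: 808.75 × 2.471 = 1998.421 lb.

1998.42 lb of product per hectare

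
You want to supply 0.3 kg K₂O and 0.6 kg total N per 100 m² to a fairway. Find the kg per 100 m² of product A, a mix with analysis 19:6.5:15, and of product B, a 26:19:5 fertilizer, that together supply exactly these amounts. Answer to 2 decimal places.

Per-100 m² balance (a = product A, b = product B):
K₂O: 0.15·a + 0.05·b = 0.3
N: 0.19·a + 0.26·b = 0.6
From row1: a = (0.3 − 0.05·b) / 0.15.
Into row2: 0.19·(0.3 − 0.05·b)/0.15 + 0.26·b = 0.6 → b = 1.11864, a = 1.62712.

1.63 kg product A, 1.12 kg product B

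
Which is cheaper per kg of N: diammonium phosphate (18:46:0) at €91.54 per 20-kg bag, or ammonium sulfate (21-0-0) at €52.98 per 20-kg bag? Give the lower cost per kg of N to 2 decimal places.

diammonium phosphate: N per bag = 20 × 18% = 3.6 kg; cost = 91.54 / 3.6 = €25.4278/kg N.
ammonium sulfate: N per bag = 20 × 21% = 4.2 kg; cost = 52.98 / 4.2 = €12.6143/kg N.
ammonium sulfate is cheaper.

€12.61 per kg N (ammonium sulfate)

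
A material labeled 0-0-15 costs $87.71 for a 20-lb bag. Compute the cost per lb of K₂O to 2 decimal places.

$29.24 per lb K₂O

K₂O in bag = 20 × 15% = 3 lb.
Cost per lb K₂O = $87.71 / 3 = $29.2367.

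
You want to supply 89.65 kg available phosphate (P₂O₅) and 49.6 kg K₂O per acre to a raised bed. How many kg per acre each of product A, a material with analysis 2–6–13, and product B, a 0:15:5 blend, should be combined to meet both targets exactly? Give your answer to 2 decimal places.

179.24 kg product A, 525.97 kg product B

Per-acre balance (a = product A, b = product B):
P₂O₅: 0.06·a + 0.15·b = 89.65
K₂O: 0.13·a + 0.05·b = 49.6
Solving simultaneously: a = 179.242, b = 525.9697.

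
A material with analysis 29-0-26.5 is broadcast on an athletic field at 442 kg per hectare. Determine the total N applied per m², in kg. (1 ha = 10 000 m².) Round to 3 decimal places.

0.013 kg N per sq m

nitrogen per hectare = 442 × 29% = 128.18 kg.
Convert to per m²: 128.18 × 0.0001 = 0.012818 kg.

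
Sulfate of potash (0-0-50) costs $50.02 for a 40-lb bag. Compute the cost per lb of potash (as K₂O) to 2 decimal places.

$2.50 per lb K₂O

K₂O in bag = 40 × 50% = 20 lb.
Cost per lb K₂O = $50.02 / 20 = $2.5010.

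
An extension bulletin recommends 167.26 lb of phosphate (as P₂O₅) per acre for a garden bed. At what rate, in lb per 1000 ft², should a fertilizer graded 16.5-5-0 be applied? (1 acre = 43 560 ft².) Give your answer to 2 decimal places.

76.80 lb of product per thousand sq ft

Product per acre = 167.26 / 5% = 3345.2 lb.
Convert to per 1000 ft²: 3345.2 × 0.0229568 = 76.7952 lb.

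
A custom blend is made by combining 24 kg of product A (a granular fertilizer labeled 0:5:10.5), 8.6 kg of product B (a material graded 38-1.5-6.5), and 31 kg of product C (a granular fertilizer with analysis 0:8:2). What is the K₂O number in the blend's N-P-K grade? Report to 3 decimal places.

5.816% K₂O

Total mass = 24 + 8.6 + 31 = 63.6 kg.
K₂O mass = 10.5%×24 + 6.5%×8.6 + 2%×31 = 3.699 kg.
% K₂O = 3.699 / 63.6 = 5.81604%.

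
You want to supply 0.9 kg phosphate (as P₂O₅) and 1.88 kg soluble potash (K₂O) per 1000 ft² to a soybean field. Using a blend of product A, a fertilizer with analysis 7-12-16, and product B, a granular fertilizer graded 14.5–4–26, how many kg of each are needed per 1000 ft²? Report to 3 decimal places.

Per-1000 ft² balance (a = product A, b = product B):
P₂O₅: 0.12·a + 0.04·b = 0.9
K₂O: 0.16·a + 0.26·b = 1.88
From row1: a = (0.9 − 0.04·b) / 0.12.
Into row2: 0.16·(0.9 − 0.04·b)/0.12 + 0.26·b = 1.88 → b = 3.29032, a = 6.40323.

6.403 kg product A, 3.290 kg product B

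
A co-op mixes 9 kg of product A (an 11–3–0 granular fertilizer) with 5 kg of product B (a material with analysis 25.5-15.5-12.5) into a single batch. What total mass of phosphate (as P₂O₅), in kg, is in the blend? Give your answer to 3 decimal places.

1.045 kg P₂O₅

P₂O₅ mass = 3%×9 + 15.5%×5 = 1.045 kg.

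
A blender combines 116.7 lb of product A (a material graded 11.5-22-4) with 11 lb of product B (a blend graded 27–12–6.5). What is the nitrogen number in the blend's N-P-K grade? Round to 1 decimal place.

Total mass = 116.7 + 11 = 127.7 lb.
N mass = 11.5%×116.7 + 27%×11 = 16.3905 lb.
% N = 16.3905 / 127.7 = 12.8352%.

12.8% N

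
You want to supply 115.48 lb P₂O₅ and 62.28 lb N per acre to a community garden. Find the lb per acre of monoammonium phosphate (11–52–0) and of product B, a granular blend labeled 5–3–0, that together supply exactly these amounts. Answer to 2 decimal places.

Per-acre balance (a = monoammonium phosphate, b = product B):
P₂O₅: 0.52·a + 0.03·b = 115.48
N: 0.11·a + 0.05·b = 62.28
Eliminate b: (row1) − 0.03/0.05·(row2) → 0.454·a = 78.112, so a = 172.053.
Then b = (62.28 − 0.11·172.053) / 0.05 = 867.084.

172.05 lb monoammonium phosphate, 867.08 lb product B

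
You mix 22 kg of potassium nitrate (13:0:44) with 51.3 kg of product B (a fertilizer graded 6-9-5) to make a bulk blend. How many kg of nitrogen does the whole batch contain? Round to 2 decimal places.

N mass = 13%×22 + 6%×51.3 = 5.938 kg.

5.94 kg N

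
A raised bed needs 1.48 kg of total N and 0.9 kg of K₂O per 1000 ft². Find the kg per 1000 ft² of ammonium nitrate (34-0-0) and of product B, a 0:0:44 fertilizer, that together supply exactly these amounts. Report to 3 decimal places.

With a, b = kg per 1000 ft² of ammonium nitrate and product B:
N: 0.34·a + 0·b = 1.48
K₂O: 0·a + 0.44·b = 0.9
Solving simultaneously: a = 4.35294, b = 2.04545.

4.353 kg ammonium nitrate, 2.045 kg product B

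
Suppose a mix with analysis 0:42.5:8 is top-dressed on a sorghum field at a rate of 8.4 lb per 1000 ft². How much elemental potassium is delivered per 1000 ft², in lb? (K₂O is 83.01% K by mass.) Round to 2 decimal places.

0.56 lb K per thousand sq ft

K₂O per 1000 ft² = 8.4 × 8% = 0.672 lb.
Elemental K = 0.672 × 0.8301 = 0.557827 lb per 1000 ft².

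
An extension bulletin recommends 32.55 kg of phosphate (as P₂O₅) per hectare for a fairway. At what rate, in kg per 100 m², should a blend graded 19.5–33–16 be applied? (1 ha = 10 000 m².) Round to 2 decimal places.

0.99 kg of product per hundred sq m

Product per hectare = 32.55 / 33% = 98.6364 kg.
Convert to per 100 m²: 98.6364 × 0.01 = 0.986364 kg.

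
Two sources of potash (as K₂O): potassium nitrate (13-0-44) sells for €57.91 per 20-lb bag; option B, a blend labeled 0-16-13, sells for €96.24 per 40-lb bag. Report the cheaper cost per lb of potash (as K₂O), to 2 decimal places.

potassium nitrate: K₂O per bag = 20 × 44% = 8.8 lb; cost = 57.91 / 8.8 = €6.5807/lb K₂O.
option B: K₂O per bag = 40 × 13% = 5.2 lb; cost = 96.24 / 5.2 = €18.5077/lb K₂O.
potassium nitrate is cheaper.

€6.58 per lb K₂O (potassium nitrate)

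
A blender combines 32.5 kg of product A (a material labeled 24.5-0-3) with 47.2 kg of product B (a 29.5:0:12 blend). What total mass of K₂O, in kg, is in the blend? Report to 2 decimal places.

K₂O mass = 3%×32.5 + 12%×47.2 = 6.639 kg.

6.64 kg K₂O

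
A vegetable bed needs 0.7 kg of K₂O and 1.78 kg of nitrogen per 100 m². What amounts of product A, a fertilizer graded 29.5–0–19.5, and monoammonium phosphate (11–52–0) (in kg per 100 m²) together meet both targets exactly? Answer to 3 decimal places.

3.590 kg product A, 6.555 kg monoammonium phosphate

Let a = kg of product A, b = kg of monoammonium phosphate (per 100 m²).
K₂O: 0.195·a + 0·b = 0.7
N: 0.295·a + 0.11·b = 1.78
Eliminate a: (row1) − 0.195/0.295·(row2) → -0.0727119·b = -0.47661, so b = 6.55478.
Back-substitute: a = (0.7 − 0·6.55478) / 0.195 = 3.58974.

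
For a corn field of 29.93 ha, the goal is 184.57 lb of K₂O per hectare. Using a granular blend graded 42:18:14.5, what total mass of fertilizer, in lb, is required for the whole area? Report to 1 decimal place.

38097.8 lb

Product per hectare = 184.57 / 14.5% = 1272.9 lb.
Total product = 1272.9 × 29.93 = 38097.79 lb.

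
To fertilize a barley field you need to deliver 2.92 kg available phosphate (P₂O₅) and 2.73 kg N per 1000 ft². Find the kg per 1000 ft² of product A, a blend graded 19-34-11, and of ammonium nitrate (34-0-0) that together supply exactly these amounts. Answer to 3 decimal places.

8.588 kg product A, 3.230 kg ammonium nitrate

Per-1000 ft² balance (a = product A, b = ammonium nitrate):
P₂O₅: 0.34·a + 0·b = 2.92
N: 0.19·a + 0.34·b = 2.73
From row1: a = (2.92 − 0·b) / 0.34.
Into row2: 0.19·(2.92 − 0·b)/0.34 + 0.34·b = 2.73 → b = 3.2301, a = 8.58824.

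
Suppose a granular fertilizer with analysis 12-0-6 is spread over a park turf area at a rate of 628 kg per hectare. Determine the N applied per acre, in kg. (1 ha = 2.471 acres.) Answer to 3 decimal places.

nitrogen per hectare = 628 × 12% = 75.36 kg.
Convert to per acre: 75.36 × 0.404694 = 30.4978 kg.

30.498 kg N per acre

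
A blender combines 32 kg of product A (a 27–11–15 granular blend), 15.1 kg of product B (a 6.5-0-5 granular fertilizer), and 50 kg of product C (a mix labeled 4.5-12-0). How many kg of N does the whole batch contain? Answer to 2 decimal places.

11.87 kg N

N mass = 27%×32 + 6.5%×15.1 + 4.5%×50 = 11.8715 kg.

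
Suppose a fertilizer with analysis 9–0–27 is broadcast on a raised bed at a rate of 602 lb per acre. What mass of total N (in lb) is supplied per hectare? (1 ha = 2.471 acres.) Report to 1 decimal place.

nitrogen per acre = 602 × 9% = 54.18 lb.
Convert to per hectare: 54.18 × 2.471 = 133.879 lb.

133.9 lb N per hectare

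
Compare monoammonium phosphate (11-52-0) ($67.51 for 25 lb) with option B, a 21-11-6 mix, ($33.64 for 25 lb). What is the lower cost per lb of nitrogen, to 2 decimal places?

monoammonium phosphate: N per bag = 25 × 11% = 2.75 lb; cost = 67.51 / 2.75 = $24.5491/lb N.
option B: N per bag = 25 × 21% = 5.25 lb; cost = 33.64 / 5.25 = $6.4076/lb N.
option B is cheaper.

$6.41 per lb N (option B)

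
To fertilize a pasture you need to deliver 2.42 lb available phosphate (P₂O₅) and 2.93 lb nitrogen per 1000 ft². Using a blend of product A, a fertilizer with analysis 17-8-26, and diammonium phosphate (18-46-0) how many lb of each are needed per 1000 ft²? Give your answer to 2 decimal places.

Per-1000 ft² balance (a = product A, b = diammonium phosphate):
P₂O₅: 0.08·a + 0.46·b = 2.42
N: 0.17·a + 0.18·b = 2.93
Eliminate a: (row1) − 0.08/0.17·(row2) → 0.375294·b = 1.04118, so b = 2.77429.
Back-substitute: a = (2.42 − 0.46·2.77429) / 0.08 = 14.2978.

14.30 lb product A, 2.77 lb diammonium phosphate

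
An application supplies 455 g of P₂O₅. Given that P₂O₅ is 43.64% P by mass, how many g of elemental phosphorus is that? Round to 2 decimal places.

198.56 g P

P = 455 × 0.4364 = 198.562 g.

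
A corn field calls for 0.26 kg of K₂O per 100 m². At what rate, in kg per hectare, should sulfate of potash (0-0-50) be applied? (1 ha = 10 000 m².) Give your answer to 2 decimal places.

Product per 100 m² = 0.26 / 50% = 0.52 kg.
Convert to per hectare: 0.52 × 100 = 52 kg.

52.00 kg of product per hectare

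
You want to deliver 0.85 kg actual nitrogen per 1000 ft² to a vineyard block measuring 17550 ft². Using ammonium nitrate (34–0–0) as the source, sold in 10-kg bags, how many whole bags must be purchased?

5 bags

Product per 1000 ft² = 0.85 / 34% = 2.5 kg.
Total product = 2.5 × 17550 / 1000 = 43.875 kg.
Bags = ⌈43.875 / 10⌉ = 5.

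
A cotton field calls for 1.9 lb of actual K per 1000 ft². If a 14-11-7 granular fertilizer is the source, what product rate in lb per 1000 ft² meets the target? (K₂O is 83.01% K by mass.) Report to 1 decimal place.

As K₂O: 1.9 / 0.8301 = 2.28888 lb per 1000 ft².
Product per 1000 ft² = 2.28888 / 7% = 32.6983 lb.

32.7 lb of product per thousand sq ft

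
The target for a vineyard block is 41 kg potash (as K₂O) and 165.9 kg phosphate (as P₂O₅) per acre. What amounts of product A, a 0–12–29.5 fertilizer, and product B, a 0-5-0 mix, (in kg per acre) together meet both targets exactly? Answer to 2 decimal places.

Let a = kg of product A, b = kg of product B (per acre).
K₂O: 0.295·a + 0·b = 41
P₂O₅: 0.12·a + 0.05·b = 165.9
Solving simultaneously: a = 138.983, b = 2984.441.

138.98 kg product A, 2984.44 kg product B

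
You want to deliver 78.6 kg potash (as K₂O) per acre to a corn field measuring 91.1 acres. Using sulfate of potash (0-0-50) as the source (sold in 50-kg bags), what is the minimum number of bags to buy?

287 bags

Product per acre = 78.6 / 50% = 157.2 kg.
Total product = 157.2 × 91.1 = 14320.9 kg.
Bags = ⌈14320.9 / 50⌉ = 287.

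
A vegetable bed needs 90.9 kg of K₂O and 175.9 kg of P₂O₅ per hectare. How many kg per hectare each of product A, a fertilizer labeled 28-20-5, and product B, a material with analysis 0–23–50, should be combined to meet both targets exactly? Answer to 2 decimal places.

Per-hectare balance (a = product A, b = product B):
K₂O: 0.05·a + 0.5·b = 90.9
P₂O₅: 0.2·a + 0.23·b = 175.9
From row1: a = (90.9 − 0.5·b) / 0.05.
Into row2: 0.2·(90.9 − 0.5·b)/0.05 + 0.23·b = 175.9 → b = 106.045, a = 757.548.

757.55 kg product A, 106.05 kg product B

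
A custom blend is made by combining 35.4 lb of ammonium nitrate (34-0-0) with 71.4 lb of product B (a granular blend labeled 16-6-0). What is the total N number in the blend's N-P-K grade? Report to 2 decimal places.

Total mass = 35.4 + 71.4 = 106.8 lb.
N mass = 34%×35.4 + 16%×71.4 = 23.46 lb.
% N = 23.46 / 106.8 = 21.9663%.

21.97% N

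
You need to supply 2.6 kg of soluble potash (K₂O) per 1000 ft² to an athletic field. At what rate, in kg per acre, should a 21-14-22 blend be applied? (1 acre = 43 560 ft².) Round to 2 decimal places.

514.80 kg of product per acre

Product per 1000 ft² = 2.6 / 22% = 11.8182 kg.
Convert to per acre: 11.8182 × 43.56 = 514.8 kg.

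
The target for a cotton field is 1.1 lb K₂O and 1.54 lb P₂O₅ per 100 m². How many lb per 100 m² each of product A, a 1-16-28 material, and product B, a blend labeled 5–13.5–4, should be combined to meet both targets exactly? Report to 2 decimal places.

Per-100 m² balance (a = product A, b = product B):
K₂O: 0.28·a + 0.04·b = 1.1
P₂O₅: 0.16·a + 0.135·b = 1.54
Eliminate a: (row1) − 0.28/0.16·(row2) → -0.19625·b = -1.595, so b = 8.12739.
Back-substitute: a = (1.1 − 0.04·8.12739) / 0.28 = 2.76752.

2.77 lb product A, 8.13 lb product B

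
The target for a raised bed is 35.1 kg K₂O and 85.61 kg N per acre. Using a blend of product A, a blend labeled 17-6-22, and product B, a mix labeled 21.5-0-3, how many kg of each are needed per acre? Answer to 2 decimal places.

Per-acre balance (a = product A, b = product B):
K₂O: 0.22·a + 0.03·b = 35.1
N: 0.17·a + 0.215·b = 85.61
Eliminate b: (row1) − 0.03/0.215·(row2) → 0.196279·a = 23.1544, so a = 117.967.
Then b = (85.61 − 0.17·117.967) / 0.215 = 304.90995.

117.97 kg product A, 304.91 kg product B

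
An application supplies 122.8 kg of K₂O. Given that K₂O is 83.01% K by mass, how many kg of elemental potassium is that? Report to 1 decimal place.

K = 122.8 × 0.8301 = 101.936 kg.

101.9 kg K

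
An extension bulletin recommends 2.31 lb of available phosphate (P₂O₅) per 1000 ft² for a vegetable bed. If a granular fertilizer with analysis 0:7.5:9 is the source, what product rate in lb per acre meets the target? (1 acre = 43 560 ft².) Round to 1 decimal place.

Product per 1000 ft² = 2.31 / 7.5% = 30.8 lb.
Convert to per acre: 30.8 × 43.56 = 1341.648 lb.

1341.6 lb of product per acre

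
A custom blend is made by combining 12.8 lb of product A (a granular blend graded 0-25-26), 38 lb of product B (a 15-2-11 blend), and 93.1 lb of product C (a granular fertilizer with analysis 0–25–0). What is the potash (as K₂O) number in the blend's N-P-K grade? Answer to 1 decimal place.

Total mass = 12.8 + 38 + 93.1 = 143.9 lb.
K₂O mass = 26%×12.8 + 11%×38 + 0%×93.1 = 7.508 lb.
% K₂O = 7.508 / 143.9 = 5.21751%.

5.2% K₂O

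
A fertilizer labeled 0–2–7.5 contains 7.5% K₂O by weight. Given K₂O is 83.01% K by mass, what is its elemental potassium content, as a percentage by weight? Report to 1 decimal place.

6.2% K

%K = 7.5 × 0.8301 = 6.22575%.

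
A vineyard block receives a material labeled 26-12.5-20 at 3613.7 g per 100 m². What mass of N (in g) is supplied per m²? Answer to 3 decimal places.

9.396 g N per sq m

nitrogen per 100 m² = 3613.7 × 26% = 939.562 g.
Convert to per m²: 939.562 × 0.01 = 9.39562 g.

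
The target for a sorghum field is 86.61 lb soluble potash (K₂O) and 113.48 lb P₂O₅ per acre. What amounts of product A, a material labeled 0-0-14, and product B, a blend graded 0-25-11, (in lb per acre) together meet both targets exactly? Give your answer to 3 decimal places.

With a, b = lb per acre of product A and product B:
K₂O: 0.14·a + 0.11·b = 86.61
P₂O₅: 0·a + 0.25·b = 113.48
Solving simultaneously: a = 261.9914, b = 453.92.

261.991 lb product A, 453.920 lb product B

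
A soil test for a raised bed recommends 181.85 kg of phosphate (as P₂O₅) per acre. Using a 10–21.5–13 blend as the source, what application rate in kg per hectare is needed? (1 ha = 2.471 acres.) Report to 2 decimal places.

Product per acre = 181.85 / 21.5% = 845.814 kg.
Convert to per hectare: 845.814 × 2.471 = 2090.006 kg.

2090.01 kg of product per hectare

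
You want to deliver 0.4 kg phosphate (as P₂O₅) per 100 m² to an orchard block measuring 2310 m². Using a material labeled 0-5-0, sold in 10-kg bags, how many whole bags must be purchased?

Product per 100 m² = 0.4 / 5% = 8 kg.
Total product = 8 × 2310 / 100 = 184.8 kg.
Bags = ⌈184.8 / 10⌉ = 19.

19 bags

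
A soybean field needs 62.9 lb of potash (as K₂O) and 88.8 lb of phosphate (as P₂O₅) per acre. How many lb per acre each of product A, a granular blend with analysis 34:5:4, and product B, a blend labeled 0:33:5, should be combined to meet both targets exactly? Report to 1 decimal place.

Per-acre balance (a = product A, b = product B):
K₂O: 0.04·a + 0.05·b = 62.9
P₂O₅: 0.05·a + 0.33·b = 88.8
Eliminate b: (row1) − 0.05/0.33·(row2) → 0.0324242·a = 49.4455, so a = 1524.95.
Then b = (88.8 − 0.05·1524.95) / 0.33 = 38.0374.

1525.0 lb product A, 38.0 lb product B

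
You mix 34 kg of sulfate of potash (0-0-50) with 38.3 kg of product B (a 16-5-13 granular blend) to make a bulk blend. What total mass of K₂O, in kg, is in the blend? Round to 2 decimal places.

K₂O mass = 50%×34 + 13%×38.3 = 21.979 kg.

21.98 kg K₂O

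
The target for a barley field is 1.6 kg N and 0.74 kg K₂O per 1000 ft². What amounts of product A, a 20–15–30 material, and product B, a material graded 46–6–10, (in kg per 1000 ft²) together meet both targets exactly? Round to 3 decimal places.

With a, b = kg per 1000 ft² of product A and product B:
N: 0.2·a + 0.46·b = 1.6
K₂O: 0.3·a + 0.1·b = 0.74
Eliminate b: (row1) − 0.46/0.1·(row2) → -1.18·a = -1.804, so a = 1.52881.
Then b = (0.74 − 0.3·1.52881) / 0.1 = 2.81356.

1.529 kg product A, 2.814 kg product B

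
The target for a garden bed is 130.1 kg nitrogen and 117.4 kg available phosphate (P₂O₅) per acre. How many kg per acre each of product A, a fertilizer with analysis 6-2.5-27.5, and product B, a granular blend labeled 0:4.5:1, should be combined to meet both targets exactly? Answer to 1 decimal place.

2168.3 kg product A, 1404.3 kg product B

Let a = kg of product A, b = kg of product B (per acre).
N: 0.06·a + 0·b = 130.1
P₂O₅: 0.025·a + 0.045·b = 117.4
From row1: a = (130.1 − 0·b) / 0.06.
Into row2: 0.025·(130.1 − 0·b)/0.06 + 0.045·b = 117.4 → b = 1404.26, a = 2168.33.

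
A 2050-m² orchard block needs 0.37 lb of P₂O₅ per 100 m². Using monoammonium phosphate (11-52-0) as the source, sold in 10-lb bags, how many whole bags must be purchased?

2 bags

Product per 100 m² = 0.37 / 52% = 0.711538 lb.
Total product = 0.711538 × 2050 / 100 = 14.5865 lb.
Bags = ⌈14.5865 / 10⌉ = 2.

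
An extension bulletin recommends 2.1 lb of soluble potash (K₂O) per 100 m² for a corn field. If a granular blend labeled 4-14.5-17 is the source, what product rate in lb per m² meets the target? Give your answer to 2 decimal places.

0.12 lb of product per sq m

Product per 100 m² = 2.1 / 17% = 12.3529 lb.
Convert to per m²: 12.3529 × 0.01 = 0.123529 lb.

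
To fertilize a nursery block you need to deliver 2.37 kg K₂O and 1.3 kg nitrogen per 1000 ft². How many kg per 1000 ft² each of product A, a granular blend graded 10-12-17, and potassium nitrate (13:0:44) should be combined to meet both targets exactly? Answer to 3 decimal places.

With a, b = kg per 1000 ft² of product A and potassium nitrate:
K₂O: 0.17·a + 0.44·b = 2.37
N: 0.1·a + 0.13·b = 1.3
From row1: a = (2.37 − 0.44·b) / 0.17.
Into row2: 0.1·(2.37 − 0.44·b)/0.17 + 0.13·b = 1.3 → b = 0.730594, a = 12.0502.

12.050 kg product A, 0.731 kg potassium nitrate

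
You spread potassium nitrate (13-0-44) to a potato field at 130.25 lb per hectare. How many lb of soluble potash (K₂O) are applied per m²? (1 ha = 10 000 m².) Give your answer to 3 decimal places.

K₂O per hectare = 130.25 × 44% = 57.31 lb.
Convert to per m²: 57.31 × 0.0001 = 0.005731 lb.

0.006 lb K₂O per sq m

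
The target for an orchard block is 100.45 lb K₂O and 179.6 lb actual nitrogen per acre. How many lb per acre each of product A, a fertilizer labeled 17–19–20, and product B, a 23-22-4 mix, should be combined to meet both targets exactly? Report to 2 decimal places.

406.11 lb product A, 480.70 lb product B

With a, b = lb per acre of product A and product B:
K₂O: 0.2·a + 0.04·b = 100.45
N: 0.17·a + 0.23·b = 179.6
Solving simultaneously: a = 406.1097, b = 480.702.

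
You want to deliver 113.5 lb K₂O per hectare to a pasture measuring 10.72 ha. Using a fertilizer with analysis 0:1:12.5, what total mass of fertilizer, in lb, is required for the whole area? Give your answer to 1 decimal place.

9733.8 lb

Product per hectare = 113.5 / 12.5% = 908 lb.
Total product = 908 × 10.72 = 9733.76 lb.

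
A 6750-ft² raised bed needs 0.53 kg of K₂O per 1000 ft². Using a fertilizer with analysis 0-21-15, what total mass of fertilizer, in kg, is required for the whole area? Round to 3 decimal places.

23.850 kg

Product per 1000 ft² = 0.53 / 15% = 3.53333 kg.
Total product = 3.53333 × 6750 / 1000 = 23.85 kg.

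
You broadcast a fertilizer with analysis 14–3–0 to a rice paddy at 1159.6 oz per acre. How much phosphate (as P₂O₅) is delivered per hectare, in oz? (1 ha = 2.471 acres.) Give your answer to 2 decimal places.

P₂O₅ per acre = 1159.6 × 3% = 34.788 oz.
Convert to per hectare: 34.788 × 2.471 = 85.9611 oz.

85.96 oz P₂O₅ per hectare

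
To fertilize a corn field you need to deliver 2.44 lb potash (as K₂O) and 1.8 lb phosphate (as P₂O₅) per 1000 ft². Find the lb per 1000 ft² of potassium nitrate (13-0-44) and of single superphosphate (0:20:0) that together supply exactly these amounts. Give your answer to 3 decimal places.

5.545 lb potassium nitrate, 9.000 lb single superphosphate

Let a = lb of potassium nitrate, b = lb of single superphosphate (per 1000 ft²).
K₂O: 0.44·a + 0·b = 2.44
P₂O₅: 0·a + 0.2·b = 1.8
Solving simultaneously: a = 5.54545, b = 9.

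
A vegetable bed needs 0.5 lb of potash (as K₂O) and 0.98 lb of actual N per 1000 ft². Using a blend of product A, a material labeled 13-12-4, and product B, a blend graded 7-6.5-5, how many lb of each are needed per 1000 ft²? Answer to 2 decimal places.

3.78 lb product A, 6.97 lb product B

Let a = lb of product A, b = lb of product B (per 1000 ft²).
K₂O: 0.04·a + 0.05·b = 0.5
N: 0.13·a + 0.07·b = 0.98
Solving simultaneously: a = 3.78378, b = 6.97297.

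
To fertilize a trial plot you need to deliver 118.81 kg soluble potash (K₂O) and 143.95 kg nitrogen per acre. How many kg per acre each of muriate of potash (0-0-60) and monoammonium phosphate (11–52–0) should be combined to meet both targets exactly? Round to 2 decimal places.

Per-acre balance (a = muriate of potash, b = monoammonium phosphate):
K₂O: 0.6·a + 0·b = 118.81
N: 0·a + 0.11·b = 143.95
Solving simultaneously: a = 198.017, b = 1308.636.

198.02 kg muriate of potash, 1308.64 kg monoammonium phosphate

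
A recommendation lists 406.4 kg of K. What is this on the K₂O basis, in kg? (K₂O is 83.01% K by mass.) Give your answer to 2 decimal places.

489.58 kg K₂O

K₂O = 406.4 / 0.8301 = 489.5796 kg.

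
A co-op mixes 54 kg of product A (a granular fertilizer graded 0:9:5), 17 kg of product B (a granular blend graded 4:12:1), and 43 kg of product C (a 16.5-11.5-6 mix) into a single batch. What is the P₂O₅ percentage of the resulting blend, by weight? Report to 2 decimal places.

10.39% P₂O₅

Total mass = 54 + 17 + 43 = 114 kg.
P₂O₅ mass = 9%×54 + 12%×17 + 11.5%×43 = 11.845 kg.
% P₂O₅ = 11.845 / 114 = 10.3904%.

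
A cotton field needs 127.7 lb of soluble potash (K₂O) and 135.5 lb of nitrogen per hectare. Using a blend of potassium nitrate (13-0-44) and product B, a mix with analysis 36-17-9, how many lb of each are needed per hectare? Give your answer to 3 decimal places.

230.245 lb potassium nitrate, 293.245 lb product B

Per-hectare balance (a = potassium nitrate, b = product B):
K₂O: 0.44·a + 0.09·b = 127.7
N: 0.13·a + 0.36·b = 135.5
Eliminate a: (row1) − 0.44/0.13·(row2) → -1.12846·b = -330.915, so b = 293.2447.
Back-substitute: a = (127.7 − 0.09·293.2447) / 0.44 = 230.2454.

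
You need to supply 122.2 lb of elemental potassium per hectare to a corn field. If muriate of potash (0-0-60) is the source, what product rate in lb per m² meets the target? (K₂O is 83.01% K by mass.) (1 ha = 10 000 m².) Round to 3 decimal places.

0.025 lb of product per sq m

As K₂O: 122.2 / 0.8301 = 147.211 lb per hectare.
Product per hectare = 147.211 / 60% = 245.352 lb.
Convert to per m²: 245.352 × 0.0001 = 0.0245352 lb.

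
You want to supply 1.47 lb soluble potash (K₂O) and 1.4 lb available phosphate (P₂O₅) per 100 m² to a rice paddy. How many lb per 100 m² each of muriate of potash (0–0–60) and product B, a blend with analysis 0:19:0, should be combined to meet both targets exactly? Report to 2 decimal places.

2.45 lb muriate of potash, 7.37 lb product B

Let a = lb of muriate of potash, b = lb of product B (per 100 m²).
K₂O: 0.6·a + 0·b = 1.47
P₂O₅: 0·a + 0.19·b = 1.4
Solving simultaneously: a = 2.45, b = 7.36842.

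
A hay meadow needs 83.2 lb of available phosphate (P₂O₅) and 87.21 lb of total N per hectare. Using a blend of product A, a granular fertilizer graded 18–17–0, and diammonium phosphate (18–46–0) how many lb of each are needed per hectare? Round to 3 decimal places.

With a, b = lb per hectare of product A and diammonium phosphate:
P₂O₅: 0.17·a + 0.46·b = 83.2
N: 0.18·a + 0.18·b = 87.21
Eliminate a: (row1) − 0.17/0.18·(row2) → 0.29·b = 0.835, so b = 2.87931.
Back-substitute: a = (83.2 − 0.46·2.87931) / 0.17 = 481.6207.

481.621 lb product A, 2.879 lb diammonium phosphate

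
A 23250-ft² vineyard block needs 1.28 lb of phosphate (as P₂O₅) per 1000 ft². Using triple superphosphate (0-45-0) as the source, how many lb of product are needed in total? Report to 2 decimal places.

Product per 1000 ft² = 1.28 / 45% = 2.84444 lb.
Total product = 2.84444 × 23250 / 1000 = 66.1333 lb.

66.13 lb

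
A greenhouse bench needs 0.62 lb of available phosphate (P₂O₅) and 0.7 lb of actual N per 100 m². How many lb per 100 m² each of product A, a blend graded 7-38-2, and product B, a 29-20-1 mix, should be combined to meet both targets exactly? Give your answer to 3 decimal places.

0.414 lb product A, 2.314 lb product B

With a, b = lb per 100 m² of product A and product B:
P₂O₅: 0.38·a + 0.2·b = 0.62
N: 0.07·a + 0.29·b = 0.7
Solving simultaneously: a = 0.413721, b = 2.31393.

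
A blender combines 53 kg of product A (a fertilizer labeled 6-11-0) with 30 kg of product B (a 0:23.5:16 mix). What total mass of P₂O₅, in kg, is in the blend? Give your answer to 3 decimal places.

12.880 kg P₂O₅

P₂O₅ mass = 11%×53 + 23.5%×30 = 12.88 kg.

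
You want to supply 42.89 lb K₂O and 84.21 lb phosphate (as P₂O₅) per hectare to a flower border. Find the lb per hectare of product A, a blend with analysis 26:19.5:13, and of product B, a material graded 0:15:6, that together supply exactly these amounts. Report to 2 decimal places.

177.04 lb product A, 331.25 lb product B

Per-hectare balance (a = product A, b = product B):
K₂O: 0.13·a + 0.06·b = 42.89
P₂O₅: 0.195·a + 0.15·b = 84.21
From row1: a = (42.89 − 0.06·b) / 0.13.
Into row2: 0.195·(42.89 − 0.06·b)/0.13 + 0.15·b = 84.21 → b = 331.25, a = 177.038.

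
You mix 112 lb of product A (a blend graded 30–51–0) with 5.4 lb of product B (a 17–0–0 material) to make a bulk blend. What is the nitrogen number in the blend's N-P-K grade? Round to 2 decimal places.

29.40% N

Total mass = 112 + 5.4 = 117.4 lb.
N mass = 30%×112 + 17%×5.4 = 34.518 lb.
% N = 34.518 / 117.4 = 29.402%.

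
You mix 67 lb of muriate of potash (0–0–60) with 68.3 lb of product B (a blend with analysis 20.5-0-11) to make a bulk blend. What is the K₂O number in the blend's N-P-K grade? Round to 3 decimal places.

35.265% K₂O

Total mass = 67 + 68.3 = 135.3 lb.
K₂O mass = 60%×67 + 11%×68.3 = 47.713 lb.
% K₂O = 47.713 / 135.3 = 35.2646%.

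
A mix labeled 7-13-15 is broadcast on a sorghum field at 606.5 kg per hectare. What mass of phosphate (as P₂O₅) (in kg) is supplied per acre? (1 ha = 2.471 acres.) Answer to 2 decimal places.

31.91 kg P₂O₅ per acre

P₂O₅ per hectare = 606.5 × 13% = 78.845 kg.
Convert to per acre: 78.845 × 0.404694 = 31.9081 kg.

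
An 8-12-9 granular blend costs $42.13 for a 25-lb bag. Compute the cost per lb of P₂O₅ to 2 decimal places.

$14.04 per lb P₂O₅

P₂O₅ in bag = 25 × 12% = 3 lb.
Cost per lb P₂O₅ = $42.13 / 3 = $14.0433.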